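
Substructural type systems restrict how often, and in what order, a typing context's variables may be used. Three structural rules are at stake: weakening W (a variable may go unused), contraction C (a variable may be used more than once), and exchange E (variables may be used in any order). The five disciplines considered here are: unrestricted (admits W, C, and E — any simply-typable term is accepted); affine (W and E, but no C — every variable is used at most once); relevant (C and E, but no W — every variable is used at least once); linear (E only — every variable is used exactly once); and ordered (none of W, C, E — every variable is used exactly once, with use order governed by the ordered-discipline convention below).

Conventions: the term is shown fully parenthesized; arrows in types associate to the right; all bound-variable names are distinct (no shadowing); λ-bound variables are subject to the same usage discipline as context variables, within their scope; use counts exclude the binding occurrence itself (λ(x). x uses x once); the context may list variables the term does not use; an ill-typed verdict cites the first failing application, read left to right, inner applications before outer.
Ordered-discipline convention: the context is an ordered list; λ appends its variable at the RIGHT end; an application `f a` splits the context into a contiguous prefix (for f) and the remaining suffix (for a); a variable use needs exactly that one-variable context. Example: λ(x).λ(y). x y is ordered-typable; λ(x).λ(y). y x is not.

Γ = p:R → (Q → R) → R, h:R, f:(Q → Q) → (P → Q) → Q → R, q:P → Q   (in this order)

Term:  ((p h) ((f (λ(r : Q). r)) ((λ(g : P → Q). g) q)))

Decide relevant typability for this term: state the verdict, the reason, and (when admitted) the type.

yes — at least one use each (p, h, f, q, r, g); term : R
use counts: p: 1, h: 1, f: 1, q: 1, r [bound]: 1, g [bound]: 1
left-to-right use order: p, h, f, r, g, q
typing: well-typed at R
across the five disciplines: ordered ✓ | linear ✓ | affine ✓ | relevant ✓ | unrestricted ✓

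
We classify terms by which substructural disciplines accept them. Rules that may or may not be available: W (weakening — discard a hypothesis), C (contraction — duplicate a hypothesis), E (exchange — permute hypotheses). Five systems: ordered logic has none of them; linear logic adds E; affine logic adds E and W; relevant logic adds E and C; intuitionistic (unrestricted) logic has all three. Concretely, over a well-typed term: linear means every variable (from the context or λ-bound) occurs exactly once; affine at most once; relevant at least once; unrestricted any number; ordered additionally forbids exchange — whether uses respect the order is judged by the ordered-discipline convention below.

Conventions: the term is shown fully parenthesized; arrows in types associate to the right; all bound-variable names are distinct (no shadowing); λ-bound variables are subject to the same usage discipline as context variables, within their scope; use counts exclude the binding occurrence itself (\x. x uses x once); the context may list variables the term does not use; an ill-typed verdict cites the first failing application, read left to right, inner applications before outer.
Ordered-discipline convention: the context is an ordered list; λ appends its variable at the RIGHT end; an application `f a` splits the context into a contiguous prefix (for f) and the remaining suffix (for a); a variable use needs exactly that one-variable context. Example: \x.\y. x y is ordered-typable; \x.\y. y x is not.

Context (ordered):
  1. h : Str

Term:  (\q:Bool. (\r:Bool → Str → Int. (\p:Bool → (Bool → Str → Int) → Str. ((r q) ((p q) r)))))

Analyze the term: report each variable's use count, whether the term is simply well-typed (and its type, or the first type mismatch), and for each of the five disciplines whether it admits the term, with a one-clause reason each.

counts: h: 0×; q (λ-bound): 2×; r (λ-bound): 2×; p (λ-bound): 1×
order of uses: r, q, p, q, r
typing: the term checks, with type Bool → (Bool → Str → Int) → (Bool → (Bool → Str → Int) → Str) → Int
ordered: ✗, needs contraction — q ×2, r ×2; h left unused
linear: ✗, needs contraction — q ×2, r ×2; h left unused
affine: ✗, needs contraction — q ×2, r ×2
relevant: ✗, h left unused
unrestricted: ✓, typability at Bool → (Bool → Str → Int) → (Bool → (Bool → Str → Int) → Str) → Int is all that's needed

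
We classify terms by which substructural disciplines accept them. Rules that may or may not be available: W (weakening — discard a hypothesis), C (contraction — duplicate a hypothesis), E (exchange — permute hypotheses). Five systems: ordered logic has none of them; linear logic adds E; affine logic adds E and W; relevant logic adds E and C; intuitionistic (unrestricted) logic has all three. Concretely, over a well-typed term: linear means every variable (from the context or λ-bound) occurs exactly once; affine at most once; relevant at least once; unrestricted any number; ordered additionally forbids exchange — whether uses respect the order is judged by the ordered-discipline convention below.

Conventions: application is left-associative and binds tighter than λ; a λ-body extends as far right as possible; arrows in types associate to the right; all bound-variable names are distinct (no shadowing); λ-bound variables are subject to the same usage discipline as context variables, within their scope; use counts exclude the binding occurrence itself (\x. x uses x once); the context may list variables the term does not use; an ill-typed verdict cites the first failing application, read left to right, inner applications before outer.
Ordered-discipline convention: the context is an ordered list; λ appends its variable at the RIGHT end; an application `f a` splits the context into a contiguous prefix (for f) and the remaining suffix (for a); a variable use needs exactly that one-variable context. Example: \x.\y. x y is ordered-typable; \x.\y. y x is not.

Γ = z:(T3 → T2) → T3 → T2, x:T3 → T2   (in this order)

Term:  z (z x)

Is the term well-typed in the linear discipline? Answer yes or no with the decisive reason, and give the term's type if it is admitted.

no — repeated use of z ×2
use counts: z=2, x=1
use order (left to right): z, z, x
typing: well-typed — term : T3 → T2
across the five disciplines: ordered ✗, linear ✗, affine ✗, relevant ✓, unrestricted ✓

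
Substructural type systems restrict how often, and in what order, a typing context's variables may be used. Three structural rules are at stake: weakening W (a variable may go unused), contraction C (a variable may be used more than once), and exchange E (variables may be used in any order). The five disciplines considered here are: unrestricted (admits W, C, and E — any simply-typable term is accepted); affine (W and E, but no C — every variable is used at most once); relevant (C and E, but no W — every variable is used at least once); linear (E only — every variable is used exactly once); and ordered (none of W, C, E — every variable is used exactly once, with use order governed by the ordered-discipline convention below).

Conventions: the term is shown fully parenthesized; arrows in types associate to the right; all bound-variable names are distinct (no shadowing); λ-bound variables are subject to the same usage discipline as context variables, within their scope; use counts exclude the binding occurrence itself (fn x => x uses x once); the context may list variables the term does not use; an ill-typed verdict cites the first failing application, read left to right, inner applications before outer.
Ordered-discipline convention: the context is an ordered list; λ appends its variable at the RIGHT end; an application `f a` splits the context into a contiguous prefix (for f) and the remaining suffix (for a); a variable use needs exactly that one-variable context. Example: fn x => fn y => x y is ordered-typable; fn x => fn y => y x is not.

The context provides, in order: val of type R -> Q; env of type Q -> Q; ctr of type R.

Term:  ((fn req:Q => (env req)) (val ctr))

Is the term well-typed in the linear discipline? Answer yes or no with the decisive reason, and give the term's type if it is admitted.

yes — val, env, ctr, req: one use apiece; term : Q
counts: val: 1×, env: 1×, ctr: 1×, req (bound): 1×
use order (left to right): env, req, val, ctr
typing: the term checks, with type Q
all disciplines: ordered ✗ | linear ✓ | affine ✓ | relevant ✓ | unrestricted ✓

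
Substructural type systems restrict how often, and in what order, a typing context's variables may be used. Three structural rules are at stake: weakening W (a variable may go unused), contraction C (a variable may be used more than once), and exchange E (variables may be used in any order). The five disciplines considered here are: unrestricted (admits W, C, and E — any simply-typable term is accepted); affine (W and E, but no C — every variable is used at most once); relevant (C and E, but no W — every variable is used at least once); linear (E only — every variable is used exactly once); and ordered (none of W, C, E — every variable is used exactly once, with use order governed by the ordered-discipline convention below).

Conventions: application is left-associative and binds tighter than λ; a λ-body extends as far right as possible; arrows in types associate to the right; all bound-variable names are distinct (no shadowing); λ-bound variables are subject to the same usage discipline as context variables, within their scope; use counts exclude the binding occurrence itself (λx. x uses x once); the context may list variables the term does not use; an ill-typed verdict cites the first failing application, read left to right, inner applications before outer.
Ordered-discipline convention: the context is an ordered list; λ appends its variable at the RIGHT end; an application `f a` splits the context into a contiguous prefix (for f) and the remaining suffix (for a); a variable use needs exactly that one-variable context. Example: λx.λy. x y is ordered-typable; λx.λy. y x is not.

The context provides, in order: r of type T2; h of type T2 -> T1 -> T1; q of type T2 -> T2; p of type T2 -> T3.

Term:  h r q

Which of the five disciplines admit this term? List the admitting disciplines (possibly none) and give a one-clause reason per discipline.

admitted by: none
variable uses: r: 1×; h: 1×; q: 1×; p: 0×
uses in reading order: h, r, q
typing: ill-typed: an argument T2 -> T2 mismatches the expected T1
ordered: ✗, not simply typable
linear: ✗, fails simple typing
affine: ✗, a type mismatch blocks all five
relevant: ✗, the type mismatch rejects it
unrestricted: ✗, not simply typable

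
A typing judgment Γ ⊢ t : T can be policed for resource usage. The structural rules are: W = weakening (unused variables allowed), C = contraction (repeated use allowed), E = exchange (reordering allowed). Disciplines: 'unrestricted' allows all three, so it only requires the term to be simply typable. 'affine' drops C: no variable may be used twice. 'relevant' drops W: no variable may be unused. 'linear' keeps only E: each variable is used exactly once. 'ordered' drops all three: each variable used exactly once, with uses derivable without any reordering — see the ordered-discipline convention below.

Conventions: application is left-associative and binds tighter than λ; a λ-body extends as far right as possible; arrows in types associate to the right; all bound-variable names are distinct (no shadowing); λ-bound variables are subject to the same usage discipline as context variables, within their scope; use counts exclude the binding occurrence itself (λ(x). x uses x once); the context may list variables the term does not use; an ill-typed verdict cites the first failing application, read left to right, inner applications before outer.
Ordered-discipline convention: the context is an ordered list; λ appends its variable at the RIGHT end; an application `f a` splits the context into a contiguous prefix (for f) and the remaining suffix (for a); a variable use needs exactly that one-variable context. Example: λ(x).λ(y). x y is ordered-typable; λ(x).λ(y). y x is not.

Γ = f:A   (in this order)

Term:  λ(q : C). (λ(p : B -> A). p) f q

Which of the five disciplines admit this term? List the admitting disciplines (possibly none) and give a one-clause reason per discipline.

admitted in: none
usage: f=1, q (λ-bound)=1, p (λ-bound)=1
use order (left to right): p, f, q
typing: ill-typed: argument of type A where B -> A is required
ordered: ✗, the type mismatch rejects it
linear: ✗, not simply typable
affine: ✗, fails simple typing
relevant: ✗, a type mismatch blocks all five
unrestricted: ✗, the type mismatch rejects it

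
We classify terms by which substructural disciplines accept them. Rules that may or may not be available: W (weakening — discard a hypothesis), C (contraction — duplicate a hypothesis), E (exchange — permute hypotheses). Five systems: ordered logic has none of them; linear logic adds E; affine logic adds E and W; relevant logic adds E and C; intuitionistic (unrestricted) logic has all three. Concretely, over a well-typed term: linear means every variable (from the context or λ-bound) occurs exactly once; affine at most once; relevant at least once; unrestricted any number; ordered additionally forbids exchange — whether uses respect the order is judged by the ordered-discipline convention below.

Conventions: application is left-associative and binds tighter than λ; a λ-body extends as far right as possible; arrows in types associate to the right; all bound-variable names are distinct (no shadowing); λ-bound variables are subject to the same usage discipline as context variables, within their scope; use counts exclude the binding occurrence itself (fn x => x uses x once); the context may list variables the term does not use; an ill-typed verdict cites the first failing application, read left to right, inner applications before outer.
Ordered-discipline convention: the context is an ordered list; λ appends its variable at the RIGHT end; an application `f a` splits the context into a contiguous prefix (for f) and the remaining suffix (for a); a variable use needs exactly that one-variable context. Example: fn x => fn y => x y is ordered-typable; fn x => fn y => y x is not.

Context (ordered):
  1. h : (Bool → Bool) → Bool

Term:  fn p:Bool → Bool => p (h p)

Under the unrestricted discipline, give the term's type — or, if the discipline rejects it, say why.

term : (Bool → Bool) → Bool
use counts: h: 1×, p [bound]: 2×
use order (left to right): p, h, p
typing: ✓ — (Bool → Bool) → Bool
per-discipline verdicts: ordered ✗, linear ✗, affine ✗, relevant ✓, unrestricted ✓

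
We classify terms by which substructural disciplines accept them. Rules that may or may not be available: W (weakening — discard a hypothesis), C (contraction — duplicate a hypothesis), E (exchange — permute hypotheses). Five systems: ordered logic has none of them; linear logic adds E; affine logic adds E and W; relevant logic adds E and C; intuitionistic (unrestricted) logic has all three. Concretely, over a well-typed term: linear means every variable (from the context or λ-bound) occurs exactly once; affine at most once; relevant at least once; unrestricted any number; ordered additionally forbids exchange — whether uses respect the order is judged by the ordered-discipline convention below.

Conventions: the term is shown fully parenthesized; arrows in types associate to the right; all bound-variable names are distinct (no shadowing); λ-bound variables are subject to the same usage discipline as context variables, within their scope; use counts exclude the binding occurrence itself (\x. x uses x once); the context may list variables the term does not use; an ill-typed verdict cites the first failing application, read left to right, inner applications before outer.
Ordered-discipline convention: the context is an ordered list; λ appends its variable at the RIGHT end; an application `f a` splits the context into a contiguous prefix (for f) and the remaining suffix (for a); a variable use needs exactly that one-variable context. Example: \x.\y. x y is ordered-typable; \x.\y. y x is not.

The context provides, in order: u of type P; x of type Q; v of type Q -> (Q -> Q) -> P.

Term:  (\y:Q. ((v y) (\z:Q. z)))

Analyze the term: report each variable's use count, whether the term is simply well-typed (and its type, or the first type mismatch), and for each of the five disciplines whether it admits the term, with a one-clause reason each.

usage: u: 0×, x: 0×, v: 1×, y [bound]: 1×, z [bound]: 1×
order of uses: v, y, z
typing: well-typed at Q -> P
ordered ✗ (u, x left unused)
linear ✗ (u, x left unused)
affine ✓ (no duplicate uses among u, x, v, y, z)
relevant ✗ (u, x left unused)
unrestricted ✓ (simply typable at Q -> P; W, C, E all held)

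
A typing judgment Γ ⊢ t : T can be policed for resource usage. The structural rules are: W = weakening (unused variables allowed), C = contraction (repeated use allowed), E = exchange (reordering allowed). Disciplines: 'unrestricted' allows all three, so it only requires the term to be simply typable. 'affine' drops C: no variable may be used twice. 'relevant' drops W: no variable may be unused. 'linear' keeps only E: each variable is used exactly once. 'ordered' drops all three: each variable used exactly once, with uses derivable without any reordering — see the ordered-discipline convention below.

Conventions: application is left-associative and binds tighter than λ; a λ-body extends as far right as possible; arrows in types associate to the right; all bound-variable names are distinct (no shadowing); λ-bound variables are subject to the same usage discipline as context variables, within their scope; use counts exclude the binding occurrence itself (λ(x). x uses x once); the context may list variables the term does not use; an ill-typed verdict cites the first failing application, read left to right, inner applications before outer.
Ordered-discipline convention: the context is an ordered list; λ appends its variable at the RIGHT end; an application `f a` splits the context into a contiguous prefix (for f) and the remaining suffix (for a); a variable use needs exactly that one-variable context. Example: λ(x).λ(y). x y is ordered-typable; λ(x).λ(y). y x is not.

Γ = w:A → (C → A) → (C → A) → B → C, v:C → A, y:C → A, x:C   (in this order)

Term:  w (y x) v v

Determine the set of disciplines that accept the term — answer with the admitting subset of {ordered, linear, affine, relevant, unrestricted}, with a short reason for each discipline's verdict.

admitted by: relevant, unrestricted
usage: w: 1, v: 2, y: 1, x: 1
order of uses: w, y, x, v, v
typing: the term checks, with type B → C
ordered: ✗ — uses contraction: v ×2
linear: ✗ — uses contraction: v ×2
affine: ✗ — uses contraction: v ×2
relevant: ✓ — at least one use each (w, v, y, x)
unrestricted: ✓ — simply typable at B → C; W, C, E all held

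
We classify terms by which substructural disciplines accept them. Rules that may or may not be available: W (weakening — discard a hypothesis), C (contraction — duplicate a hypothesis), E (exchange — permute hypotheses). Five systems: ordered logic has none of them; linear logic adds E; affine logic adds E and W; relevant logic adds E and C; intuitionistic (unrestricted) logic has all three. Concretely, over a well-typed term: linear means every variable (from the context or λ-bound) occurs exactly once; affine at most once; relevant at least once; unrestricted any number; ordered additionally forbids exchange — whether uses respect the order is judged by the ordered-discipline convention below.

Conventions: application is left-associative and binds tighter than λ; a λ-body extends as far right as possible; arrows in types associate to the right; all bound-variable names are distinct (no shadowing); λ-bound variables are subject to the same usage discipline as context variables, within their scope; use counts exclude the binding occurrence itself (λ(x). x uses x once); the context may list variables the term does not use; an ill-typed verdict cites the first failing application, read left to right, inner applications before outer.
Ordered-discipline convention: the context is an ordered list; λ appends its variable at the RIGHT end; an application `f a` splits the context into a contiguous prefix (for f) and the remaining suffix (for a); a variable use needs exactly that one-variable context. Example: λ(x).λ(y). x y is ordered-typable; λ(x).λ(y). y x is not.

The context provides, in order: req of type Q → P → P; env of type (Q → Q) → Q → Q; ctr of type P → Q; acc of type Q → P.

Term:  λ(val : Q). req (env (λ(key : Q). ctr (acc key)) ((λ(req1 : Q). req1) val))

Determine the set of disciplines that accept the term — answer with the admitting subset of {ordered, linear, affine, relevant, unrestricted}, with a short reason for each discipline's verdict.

admitted in: ordered, linear, affine, relevant, unrestricted
use counts: req ×1, env ×1, ctr ×1, acc ×1, val (λ-bound) ×1, key (λ-bound) ×1, req1 (λ-bound) ×1
use order (left to right): req, env, ctr, acc, key, req1, val
typing: ✓ — Q → P → P
ordered ✓ (one use each (req, env, ctr, acc, val, key, req1); ordered split holds)
linear ✓ (single use per variable (req, env, ctr, acc, val, key, req1))
affine ✓ (no duplicate uses among req, env, ctr, acc, val, key, req1)
relevant ✓ (none of req, env, ctr, acc, val, key, req1 goes unused)
unrestricted ✓ (type-checks (Q → P → P) and nothing is barred)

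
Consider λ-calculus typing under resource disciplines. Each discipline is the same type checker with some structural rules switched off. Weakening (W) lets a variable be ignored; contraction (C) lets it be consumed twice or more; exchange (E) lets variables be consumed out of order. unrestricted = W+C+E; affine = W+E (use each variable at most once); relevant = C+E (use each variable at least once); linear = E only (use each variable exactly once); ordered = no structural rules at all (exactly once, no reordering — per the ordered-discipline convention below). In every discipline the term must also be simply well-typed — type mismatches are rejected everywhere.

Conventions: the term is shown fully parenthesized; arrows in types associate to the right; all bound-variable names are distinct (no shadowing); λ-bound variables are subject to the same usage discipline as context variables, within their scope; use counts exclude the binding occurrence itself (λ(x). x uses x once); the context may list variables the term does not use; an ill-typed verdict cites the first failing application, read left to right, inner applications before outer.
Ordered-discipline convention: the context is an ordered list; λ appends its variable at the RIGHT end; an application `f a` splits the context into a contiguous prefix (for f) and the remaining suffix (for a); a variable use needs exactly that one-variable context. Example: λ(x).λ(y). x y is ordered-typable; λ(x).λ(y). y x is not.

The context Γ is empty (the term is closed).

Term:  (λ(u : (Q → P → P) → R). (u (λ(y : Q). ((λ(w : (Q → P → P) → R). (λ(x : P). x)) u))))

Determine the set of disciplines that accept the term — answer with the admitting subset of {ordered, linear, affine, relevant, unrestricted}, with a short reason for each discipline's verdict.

admitting disciplines: unrestricted
variable uses: u [bound] ×2, y [bound] ×0, w [bound] ×0, x [bound] ×1
order of uses: u, x, u
typing: well-typed — term : ((Q → P → P) → R) → R
ordered ✗ (u ×2 used more than once (contraction); unused: y, w — weakening required)
linear ✗ (u ×2 used more than once (contraction); unused: y, w — weakening required)
affine ✗ (u ×2 used more than once (contraction))
relevant ✗ (unused: y, w — weakening required)
unrestricted ✓ (well-typed at ((Q → P → P) → R) → R; no restrictions here)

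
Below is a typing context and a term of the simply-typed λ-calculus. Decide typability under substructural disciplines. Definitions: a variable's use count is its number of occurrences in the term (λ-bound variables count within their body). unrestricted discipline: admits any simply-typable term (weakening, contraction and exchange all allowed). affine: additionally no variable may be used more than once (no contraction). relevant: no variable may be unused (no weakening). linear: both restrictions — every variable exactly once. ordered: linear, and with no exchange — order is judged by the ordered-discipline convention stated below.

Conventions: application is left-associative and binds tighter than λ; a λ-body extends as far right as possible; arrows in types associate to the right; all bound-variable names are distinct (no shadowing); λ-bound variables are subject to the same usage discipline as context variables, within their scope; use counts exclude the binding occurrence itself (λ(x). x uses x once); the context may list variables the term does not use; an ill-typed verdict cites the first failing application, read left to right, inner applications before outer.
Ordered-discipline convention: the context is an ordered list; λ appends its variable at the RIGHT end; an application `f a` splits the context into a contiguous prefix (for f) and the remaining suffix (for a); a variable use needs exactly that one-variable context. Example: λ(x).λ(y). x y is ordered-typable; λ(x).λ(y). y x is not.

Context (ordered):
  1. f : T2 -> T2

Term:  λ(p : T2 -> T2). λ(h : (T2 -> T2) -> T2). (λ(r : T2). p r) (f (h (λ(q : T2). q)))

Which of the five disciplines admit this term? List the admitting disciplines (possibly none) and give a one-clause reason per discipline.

admitting disciplines: linear, affine, relevant, unrestricted
use counts: f=1; p [bound]=1; h [bound]=1; r [bound]=1; q [bound]=1
order of uses: p, r, f, h, q
typing: the term checks, with type (T2 -> T2) -> ((T2 -> T2) -> T2) -> T2
ordered ✗ (use order p, r, f, h, q needs exchange)
linear ✓ (each of f, p, h, r, q used exactly once)
affine ✓ (no duplicate uses among f, p, h, r, q)
relevant ✓ (none of f, p, h, r, q goes unused)
unrestricted ✓ (simply typable at (T2 -> T2) -> ((T2 -> T2) -> T2) -> T2; W, C, E all held)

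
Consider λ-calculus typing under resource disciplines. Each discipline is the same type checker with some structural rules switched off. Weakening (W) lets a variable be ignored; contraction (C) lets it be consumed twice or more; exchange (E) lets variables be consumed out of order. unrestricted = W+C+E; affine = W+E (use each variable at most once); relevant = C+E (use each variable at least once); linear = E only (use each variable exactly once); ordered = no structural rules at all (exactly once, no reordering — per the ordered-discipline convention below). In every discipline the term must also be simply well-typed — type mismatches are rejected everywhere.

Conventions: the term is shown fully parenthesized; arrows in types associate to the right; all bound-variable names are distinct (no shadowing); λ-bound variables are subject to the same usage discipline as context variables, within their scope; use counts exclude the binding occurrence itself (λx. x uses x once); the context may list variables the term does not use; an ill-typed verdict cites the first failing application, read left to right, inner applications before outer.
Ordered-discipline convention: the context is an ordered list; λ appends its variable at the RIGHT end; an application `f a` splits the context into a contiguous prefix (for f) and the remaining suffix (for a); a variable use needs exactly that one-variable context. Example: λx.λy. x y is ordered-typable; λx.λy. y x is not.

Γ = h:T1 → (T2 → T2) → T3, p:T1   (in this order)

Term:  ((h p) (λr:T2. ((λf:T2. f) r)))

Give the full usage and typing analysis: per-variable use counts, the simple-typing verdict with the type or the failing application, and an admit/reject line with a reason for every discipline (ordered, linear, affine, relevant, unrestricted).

counts: h: 1; p: 1; r (bound): 1; f (bound): 1
left-to-right use order: h, p, f, r
typing: well-typed — term : T3
ordered: ✓, h, p, r, f: once each, no exchange needed
linear: ✓, single use per variable (h, p, r, f)
affine: ✓, no duplicate uses among h, p, r, f
relevant: ✓, none of h, p, r, f goes unused
unrestricted: ✓, type-checks (T3) and nothing is barred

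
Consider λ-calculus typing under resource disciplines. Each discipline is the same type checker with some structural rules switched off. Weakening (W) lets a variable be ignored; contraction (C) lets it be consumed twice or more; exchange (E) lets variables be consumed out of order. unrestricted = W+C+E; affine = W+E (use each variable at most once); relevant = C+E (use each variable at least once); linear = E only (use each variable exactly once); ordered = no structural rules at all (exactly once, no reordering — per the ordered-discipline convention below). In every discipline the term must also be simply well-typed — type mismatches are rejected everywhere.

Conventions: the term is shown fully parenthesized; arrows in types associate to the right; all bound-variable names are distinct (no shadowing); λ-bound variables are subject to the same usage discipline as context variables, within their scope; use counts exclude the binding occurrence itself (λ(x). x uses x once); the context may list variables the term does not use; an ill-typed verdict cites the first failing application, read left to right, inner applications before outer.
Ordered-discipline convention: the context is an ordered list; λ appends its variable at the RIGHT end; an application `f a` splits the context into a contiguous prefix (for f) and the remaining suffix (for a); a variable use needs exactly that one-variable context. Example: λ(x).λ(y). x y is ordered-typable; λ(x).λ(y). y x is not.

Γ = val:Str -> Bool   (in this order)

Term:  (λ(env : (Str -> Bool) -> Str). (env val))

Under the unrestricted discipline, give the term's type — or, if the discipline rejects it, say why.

term : ((Str -> Bool) -> Str) -> Str
usage: val: 1, env (bound): 1
left-to-right use order: env, val
typing: well-typed at ((Str -> Bool) -> Str) -> Str
per-discipline verdicts: ordered ✗; linear ✓; affine ✓; relevant ✓; unrestricted ✓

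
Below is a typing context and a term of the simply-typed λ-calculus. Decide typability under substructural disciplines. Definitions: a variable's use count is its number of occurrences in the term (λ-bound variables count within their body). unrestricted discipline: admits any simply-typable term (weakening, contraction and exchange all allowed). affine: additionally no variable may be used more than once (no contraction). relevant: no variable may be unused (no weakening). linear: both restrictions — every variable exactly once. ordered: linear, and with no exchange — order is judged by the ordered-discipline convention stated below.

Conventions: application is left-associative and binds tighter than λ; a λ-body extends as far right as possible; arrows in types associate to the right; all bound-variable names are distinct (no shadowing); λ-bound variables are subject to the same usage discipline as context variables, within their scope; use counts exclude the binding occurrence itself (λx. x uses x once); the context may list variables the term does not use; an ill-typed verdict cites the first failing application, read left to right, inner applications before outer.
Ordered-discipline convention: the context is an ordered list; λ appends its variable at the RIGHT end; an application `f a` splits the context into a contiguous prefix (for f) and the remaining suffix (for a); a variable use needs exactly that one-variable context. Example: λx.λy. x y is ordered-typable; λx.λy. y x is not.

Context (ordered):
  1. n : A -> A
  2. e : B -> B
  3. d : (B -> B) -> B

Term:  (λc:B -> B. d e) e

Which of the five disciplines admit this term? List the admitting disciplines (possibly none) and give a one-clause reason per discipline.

admitted in: unrestricted
variable uses: n ×0; e ×2; d ×1; c [bound] ×0
uses in reading order: d, e, e
typing: well-typed — term : B
ordered: ✗, uses contraction: e ×2; unused: n, c — weakening required
linear: ✗, uses contraction: e ×2; unused: n, c — weakening required
affine: ✗, uses contraction: e ×2
relevant: ✗, unused: n, c — weakening required
unrestricted: ✓, typability at B is all that's needed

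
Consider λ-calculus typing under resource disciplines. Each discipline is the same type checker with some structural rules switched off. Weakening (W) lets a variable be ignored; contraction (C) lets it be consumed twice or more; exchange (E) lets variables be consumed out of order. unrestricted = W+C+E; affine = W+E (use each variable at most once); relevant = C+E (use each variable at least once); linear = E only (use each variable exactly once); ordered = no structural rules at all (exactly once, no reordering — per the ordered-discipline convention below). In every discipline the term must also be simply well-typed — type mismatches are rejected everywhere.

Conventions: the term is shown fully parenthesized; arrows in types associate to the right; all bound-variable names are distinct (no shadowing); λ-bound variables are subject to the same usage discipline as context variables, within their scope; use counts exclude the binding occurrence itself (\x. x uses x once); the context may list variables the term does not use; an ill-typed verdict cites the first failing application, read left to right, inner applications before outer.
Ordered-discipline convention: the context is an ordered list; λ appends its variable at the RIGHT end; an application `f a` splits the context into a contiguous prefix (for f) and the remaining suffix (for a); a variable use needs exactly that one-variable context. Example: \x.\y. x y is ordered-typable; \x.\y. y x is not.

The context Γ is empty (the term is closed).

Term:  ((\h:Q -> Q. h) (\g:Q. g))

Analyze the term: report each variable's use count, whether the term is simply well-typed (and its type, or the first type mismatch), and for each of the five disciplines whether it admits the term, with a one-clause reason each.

usage: h (λ-bound): 1×; g (λ-bound): 1×
use order (left to right): h, g
typing: the term checks, with type Q -> Q
ordered: ✓ — h, g: once each, no exchange needed
linear: ✓ — h, g: one use apiece
affine: ✓ — none of h, g used more than once
relevant: ✓ — h, g: all used, weakening unneeded
unrestricted: ✓ — typability at Q -> Q is all that's needed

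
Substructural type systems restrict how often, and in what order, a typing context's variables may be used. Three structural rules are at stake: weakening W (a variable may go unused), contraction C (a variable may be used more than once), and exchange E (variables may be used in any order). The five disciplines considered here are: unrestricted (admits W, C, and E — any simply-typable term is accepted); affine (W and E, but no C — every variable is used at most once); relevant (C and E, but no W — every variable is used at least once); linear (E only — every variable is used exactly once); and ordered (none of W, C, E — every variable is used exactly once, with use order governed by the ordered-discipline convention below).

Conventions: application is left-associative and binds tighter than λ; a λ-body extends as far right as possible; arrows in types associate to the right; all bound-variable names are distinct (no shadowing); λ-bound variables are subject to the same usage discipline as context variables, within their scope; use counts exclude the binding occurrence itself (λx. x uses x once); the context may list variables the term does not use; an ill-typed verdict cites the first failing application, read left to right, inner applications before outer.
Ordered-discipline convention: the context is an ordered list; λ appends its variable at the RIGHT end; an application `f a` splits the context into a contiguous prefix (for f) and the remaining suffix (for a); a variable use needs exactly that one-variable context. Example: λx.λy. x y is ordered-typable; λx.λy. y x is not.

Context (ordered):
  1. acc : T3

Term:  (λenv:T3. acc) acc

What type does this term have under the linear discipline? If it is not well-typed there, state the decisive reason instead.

not well-typed under linear — acc ×2 used more than once (contraction); needs weakening: env unused
counts: acc=2; env (bound)=0
use order (left to right): acc, acc
typing: well-typed — term : T3
summary: ordered ✗; linear ✗; affine ✗; relevant ✗; unrestricted ✓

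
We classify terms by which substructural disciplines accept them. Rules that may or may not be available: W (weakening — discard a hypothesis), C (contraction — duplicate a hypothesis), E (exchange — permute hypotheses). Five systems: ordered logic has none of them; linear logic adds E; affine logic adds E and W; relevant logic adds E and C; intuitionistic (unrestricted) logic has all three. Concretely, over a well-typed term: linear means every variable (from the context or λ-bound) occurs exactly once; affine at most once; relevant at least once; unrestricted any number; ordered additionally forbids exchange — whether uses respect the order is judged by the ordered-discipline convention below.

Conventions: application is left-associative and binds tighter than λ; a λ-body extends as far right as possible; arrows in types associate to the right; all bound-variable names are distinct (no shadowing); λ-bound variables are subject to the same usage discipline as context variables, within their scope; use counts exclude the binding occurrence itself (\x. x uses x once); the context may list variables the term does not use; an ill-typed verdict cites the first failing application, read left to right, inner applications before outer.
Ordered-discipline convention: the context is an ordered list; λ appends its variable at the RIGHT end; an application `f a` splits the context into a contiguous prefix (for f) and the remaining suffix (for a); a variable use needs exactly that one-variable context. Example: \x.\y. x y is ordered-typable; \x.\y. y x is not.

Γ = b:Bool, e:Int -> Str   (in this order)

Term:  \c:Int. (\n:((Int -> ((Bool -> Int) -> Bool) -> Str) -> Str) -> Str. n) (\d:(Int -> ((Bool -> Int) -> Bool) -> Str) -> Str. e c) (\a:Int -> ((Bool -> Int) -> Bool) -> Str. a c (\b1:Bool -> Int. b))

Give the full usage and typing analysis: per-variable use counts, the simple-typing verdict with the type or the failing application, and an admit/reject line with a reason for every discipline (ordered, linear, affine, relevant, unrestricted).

use counts: b=1; e=1; c (λ-bound)=2; n (λ-bound)=1; d (λ-bound)=0; a (λ-bound)=1; b1 (λ-bound)=0
order of uses: n, e, c, a, c, b
typing: well-typed — term : Int -> Str
ordered ✗ (repeated use of c ×2; needs weakening: d, b1 unused)
linear ✗ (repeated use of c ×2; needs weakening: d, b1 unused)
affine ✗ (repeated use of c ×2)
relevant ✗ (needs weakening: d, b1 unused)
unrestricted ✓ (typability at Int -> Str is all that's needed)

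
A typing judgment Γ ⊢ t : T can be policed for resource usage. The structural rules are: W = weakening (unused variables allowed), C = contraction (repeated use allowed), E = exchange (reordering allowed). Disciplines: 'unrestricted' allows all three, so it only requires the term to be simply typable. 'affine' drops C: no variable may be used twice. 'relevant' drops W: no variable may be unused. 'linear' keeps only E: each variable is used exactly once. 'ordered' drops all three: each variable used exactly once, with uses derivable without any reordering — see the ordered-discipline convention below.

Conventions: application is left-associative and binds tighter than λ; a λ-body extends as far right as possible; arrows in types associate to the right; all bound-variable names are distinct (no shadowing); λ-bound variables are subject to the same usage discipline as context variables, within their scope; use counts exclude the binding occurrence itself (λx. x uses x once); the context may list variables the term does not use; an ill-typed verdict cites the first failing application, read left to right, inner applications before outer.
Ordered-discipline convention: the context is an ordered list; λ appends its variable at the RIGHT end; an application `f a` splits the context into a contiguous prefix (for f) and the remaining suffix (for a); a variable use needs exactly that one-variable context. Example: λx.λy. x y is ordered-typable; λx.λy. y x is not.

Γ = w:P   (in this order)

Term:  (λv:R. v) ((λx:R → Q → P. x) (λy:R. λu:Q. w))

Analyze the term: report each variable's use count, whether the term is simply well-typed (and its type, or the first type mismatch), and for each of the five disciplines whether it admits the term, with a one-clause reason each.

variable uses: w: 1, v (bound): 1, x (bound): 1, y (bound): 0, u (bound): 0
order of uses: v, x, w
typing: ill-typed: an argument R → Q → P mismatches the expected R
ordered: ✗, a type mismatch blocks all five
linear: ✗, the type mismatch rejects it
affine: ✗, not simply typable
relevant: ✗, fails simple typing
unrestricted: ✗, a type mismatch blocks all five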